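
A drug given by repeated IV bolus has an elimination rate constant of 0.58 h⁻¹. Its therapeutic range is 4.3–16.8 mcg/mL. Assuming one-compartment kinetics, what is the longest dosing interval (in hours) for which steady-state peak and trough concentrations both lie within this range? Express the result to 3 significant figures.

Between IV bolus doses, concentration decays as C = C₀·e^(−kτ), so C_peak/C_trough = e^(kτ).
τ_max = ln(C_peak/C_trough) / k = ln(16.8/4.3) / 0.5800 = 1.363 / 0.5800 = 2.350 h

2.35 h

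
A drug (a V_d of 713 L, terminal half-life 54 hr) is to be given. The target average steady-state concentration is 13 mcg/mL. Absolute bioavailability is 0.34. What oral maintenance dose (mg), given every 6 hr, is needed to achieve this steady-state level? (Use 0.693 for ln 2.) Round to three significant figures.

2100 mg

k = 0.693/54 = 0.01283 h⁻¹, so CL = k·Vd = 0.01283 × 713.0 = 9.148 L/h
D = CL × Css × τ / F = 9.148 × 13 × 6 / 0.34 = 2099 mg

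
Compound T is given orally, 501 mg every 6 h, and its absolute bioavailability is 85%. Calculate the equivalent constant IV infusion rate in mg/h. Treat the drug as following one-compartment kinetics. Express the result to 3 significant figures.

Equivalent systemic input: infusion rate = F·D/τ.
Rate = 0.85 × 501 / 6 = 70.98 mg/h

71.0 mg/h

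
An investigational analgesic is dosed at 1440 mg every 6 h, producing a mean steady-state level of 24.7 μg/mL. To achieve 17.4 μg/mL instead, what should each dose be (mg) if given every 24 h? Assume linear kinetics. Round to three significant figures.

With linear kinetics, Css is proportional to dose rate (D/τ) at fixed clearance.
D₂ = D₁ × (Css,target / Css,current) × (τ₂/τ₁) = 1440 × (17.4/24.7) × (24/6) = 4058 mg

4060 mg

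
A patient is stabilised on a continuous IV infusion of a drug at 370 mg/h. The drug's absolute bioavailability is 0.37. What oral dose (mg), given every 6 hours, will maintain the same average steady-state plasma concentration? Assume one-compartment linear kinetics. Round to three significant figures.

6000 mg

To maintain the same Css, the systemic dosing rate must be unchanged: F·D/τ = infusion rate.
D = rate × τ / F = 370 × 6 / 0.37 = 6000 mg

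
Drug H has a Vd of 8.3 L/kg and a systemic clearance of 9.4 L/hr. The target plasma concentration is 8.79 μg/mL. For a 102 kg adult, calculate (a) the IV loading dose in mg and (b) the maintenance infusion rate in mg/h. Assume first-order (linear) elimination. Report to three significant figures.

Vd = 8.3 L/kg × 102 kg = 846.6 L
Loading dose = Vd × C = 846.6 × 8.79 = 7442 mg
Maintenance: replace elimination → rate = CL × Css = 9.400 × 8.79 = 82.63 mg/h

(a) 7440 mg; (b) 82.6 mg/h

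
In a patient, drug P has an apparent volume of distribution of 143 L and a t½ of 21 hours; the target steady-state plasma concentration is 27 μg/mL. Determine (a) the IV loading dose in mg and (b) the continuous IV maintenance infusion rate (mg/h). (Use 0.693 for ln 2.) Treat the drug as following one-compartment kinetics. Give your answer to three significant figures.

LD = Vd × C = 143.0 × 27 = 3861 mg
CL = 0.693 × Vd / t½ = 0.693 × 143.0 / 21 = 4.719 L/h
Infusion rate = CL × Css = 4.719 × 27 = 127.4 mg/h

(a) 3860 mg; (b) 127 mg/h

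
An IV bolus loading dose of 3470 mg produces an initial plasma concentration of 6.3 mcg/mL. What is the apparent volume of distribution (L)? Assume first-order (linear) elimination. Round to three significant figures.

551 L

Immediately after an IV bolus, C₀ = Dose / Vd, so Vd = Dose / C₀.
Vd = 3470 / 6.3 = 550.8 L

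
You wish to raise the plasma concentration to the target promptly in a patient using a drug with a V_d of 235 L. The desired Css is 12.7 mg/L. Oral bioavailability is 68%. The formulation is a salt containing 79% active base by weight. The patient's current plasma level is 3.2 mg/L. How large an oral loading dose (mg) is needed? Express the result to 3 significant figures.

4160 mg

Concentration deficit ΔC = 12.7 − 3.2 = 9.500 mg/L
LD = Vd × ΔC / F / S = 235.0 × 9.500 / 0.68 / 0.79 = 4156 mg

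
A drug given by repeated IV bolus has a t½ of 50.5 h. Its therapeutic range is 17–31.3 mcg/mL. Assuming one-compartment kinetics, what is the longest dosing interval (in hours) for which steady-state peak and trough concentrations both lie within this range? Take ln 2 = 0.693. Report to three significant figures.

44.5 h

k = 0.693 / t½ = 0.693 / 50.5 = 0.01372 h⁻¹
Between IV bolus doses, concentration decays as C = C₀·e^(−kτ), so C_peak/C_trough = e^(kτ).
τ_max = ln(C_peak/C_trough) / k = ln(31.3/17) / 0.01372 = 0.6104 / 0.01372 = 44.49 h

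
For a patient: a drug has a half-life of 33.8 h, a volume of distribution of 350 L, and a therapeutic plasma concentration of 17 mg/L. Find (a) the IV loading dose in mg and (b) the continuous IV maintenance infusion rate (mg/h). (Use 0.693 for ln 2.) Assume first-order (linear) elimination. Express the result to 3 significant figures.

(a) 5950 mg; (b) 122 mg/h

LD = Vd × C = 350.0 × 17 = 5950 mg
CL = 0.693 × Vd / t½ = 0.693 × 350.0 / 33.8 = 7.176 L/h
Infusion rate = CL × Css = 7.176 × 17 = 122.0 mg/h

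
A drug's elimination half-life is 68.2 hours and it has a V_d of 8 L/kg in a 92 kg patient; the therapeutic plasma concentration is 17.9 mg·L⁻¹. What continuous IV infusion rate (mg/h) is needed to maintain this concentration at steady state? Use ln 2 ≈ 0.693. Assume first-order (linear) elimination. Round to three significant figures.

134 mg/h

Total Vd = 8 × 92 = 736.0 L
CL = ln 2 · Vd / t½ = 0.693 × 736.0 / 68.2 = 7.479 L/h
Infusion rate = CL × Css = 7.479 × 17.9 = 133.9 mg/h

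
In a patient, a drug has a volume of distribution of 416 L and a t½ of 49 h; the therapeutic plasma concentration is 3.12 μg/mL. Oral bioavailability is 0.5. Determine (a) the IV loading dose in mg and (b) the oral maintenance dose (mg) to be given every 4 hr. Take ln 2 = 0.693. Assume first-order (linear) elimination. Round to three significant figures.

(a) 1300 mg; (b) 147 mg

LD = Vd × C = 416.0 × 3.12 = 1298 mg
CL = 0.693 × Vd / t½ = 0.693 × 416.0 / 49 = 5.883 L/h
D = CL × Css × τ / F = 5.883 × 3.12 × 4 / 0.5 = 146.8 mg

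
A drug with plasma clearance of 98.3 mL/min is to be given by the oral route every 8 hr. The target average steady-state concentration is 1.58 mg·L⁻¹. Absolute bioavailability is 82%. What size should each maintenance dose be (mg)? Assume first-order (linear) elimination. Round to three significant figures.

90.9 mg

CL = 98.3 mL/min × 60/1000 = 5.898 L/h
D = CL × Css × τ / F = 5.898 × 1.58 × 8 / 0.82 = 90.92 mg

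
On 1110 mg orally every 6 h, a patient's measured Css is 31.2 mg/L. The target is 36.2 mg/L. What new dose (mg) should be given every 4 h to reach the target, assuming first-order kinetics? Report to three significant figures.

859 mg

With linear kinetics, Css is proportional to dose rate (D/τ) at fixed clearance.
D₂ = D₁ × (Css,target / Css,current) × (τ₂/τ₁) = 1110 × (36.2/31.2) × (4/6) = 858.6 mg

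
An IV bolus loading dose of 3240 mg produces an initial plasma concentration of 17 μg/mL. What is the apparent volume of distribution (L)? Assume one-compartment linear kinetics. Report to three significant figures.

191 L

Immediately after an IV bolus, C₀ = Dose / Vd, so Vd = Dose / C₀.
Vd = 3240 / 17 = 190.6 L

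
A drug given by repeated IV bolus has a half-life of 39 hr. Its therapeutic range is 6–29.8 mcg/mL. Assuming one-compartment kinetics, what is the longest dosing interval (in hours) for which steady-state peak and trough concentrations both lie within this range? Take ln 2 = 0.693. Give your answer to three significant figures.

90.2 h

k = 0.693 / t½ = 0.693 / 39 = 0.01777 h⁻¹
Between IV bolus doses, concentration decays as C = C₀·e^(−kτ), so C_peak/C_trough = e^(kτ).
τ_max = ln(C_peak/C_trough) / k = ln(29.8/6) / 0.01777 = 1.603 / 0.01777 = 90.21 h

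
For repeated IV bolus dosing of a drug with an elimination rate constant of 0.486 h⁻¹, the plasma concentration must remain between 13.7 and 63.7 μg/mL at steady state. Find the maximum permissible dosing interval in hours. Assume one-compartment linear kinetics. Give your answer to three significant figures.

3.16 h

Between IV bolus doses, concentration decays as C = C₀·e^(−kτ), so C_peak/C_trough = e^(kτ).
τ_max = ln(C_peak/C_trough) / k = ln(63.7/13.7) / 0.4860 = 1.537 / 0.4860 = 3.163 h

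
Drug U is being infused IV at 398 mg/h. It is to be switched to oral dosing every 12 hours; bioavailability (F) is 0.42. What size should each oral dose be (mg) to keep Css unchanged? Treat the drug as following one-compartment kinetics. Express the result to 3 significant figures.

To maintain the same Css, the systemic dosing rate must be unchanged: F·D/τ = infusion rate.
D = rate × τ / F = 398 × 12 / 0.42 = 11370 mg

11400 mg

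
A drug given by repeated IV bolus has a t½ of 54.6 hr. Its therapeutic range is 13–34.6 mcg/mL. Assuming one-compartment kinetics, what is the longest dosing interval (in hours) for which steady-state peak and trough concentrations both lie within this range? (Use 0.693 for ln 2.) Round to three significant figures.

k = 0.693 / t½ = 0.693 / 54.6 = 0.01269 h⁻¹
Between IV bolus doses, concentration decays as C = C₀·e^(−kτ), so C_peak/C_trough = e^(kτ).
τ_max = ln(C_peak/C_trough) / k = ln(34.6/13) / 0.01269 = 0.9789 / 0.01269 = 77.14 h

77.1 h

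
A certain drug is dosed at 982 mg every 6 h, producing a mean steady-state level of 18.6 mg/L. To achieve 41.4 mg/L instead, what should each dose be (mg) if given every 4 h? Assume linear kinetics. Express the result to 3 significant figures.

For first-order elimination, Css ∝ F·D/(CL·τ); F and CL are unchanged, so Css ∝ D/τ.
D₂ = D₁ × (Css,target / Css,current) × (τ₂/τ₁) = 982 × (41.4/18.6) × (4/6) = 1457 mg

1460 mg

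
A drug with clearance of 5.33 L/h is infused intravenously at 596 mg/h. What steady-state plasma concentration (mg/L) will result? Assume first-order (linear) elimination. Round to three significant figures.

Css = rate / CL = 596 / 5.330 = 111.8 mg/L

112 mg/L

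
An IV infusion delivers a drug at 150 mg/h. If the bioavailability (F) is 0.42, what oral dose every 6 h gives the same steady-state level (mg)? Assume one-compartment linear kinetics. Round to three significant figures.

To maintain the same Css, the systemic dosing rate must be unchanged: F·D/τ = infusion rate.
D = rate × τ / F = 150 × 6 / 0.42 = 2143 mg

2140 mg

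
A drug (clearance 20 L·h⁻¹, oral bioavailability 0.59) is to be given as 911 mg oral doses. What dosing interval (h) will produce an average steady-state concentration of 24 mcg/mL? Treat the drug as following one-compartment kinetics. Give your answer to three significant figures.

1.12 h

F·D/τ = CL·Css → τ = F·D / (CL·Css).
τ = 0.59 × 911 / (20 × 24) = 1.120 h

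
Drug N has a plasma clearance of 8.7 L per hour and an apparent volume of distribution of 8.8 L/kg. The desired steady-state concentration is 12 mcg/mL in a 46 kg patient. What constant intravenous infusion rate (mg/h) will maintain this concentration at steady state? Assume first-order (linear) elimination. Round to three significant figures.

104 mg/h

Vd does not affect the maintenance rate; only clearance governs steady-state input.
Rate = CL × Css = 8.700 × 12 = 104.4 mg/h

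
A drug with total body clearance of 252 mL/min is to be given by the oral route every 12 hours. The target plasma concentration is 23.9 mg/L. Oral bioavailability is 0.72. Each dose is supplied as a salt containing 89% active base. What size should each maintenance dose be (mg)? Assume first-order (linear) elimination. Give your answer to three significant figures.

6770 mg

CL = 252 mL/min × 60/1000 = 15.12 L/h
D = CL × Css × τ / F / S = 15.12 × 23.9 × 12 / 0.72 / 0.89 = 6767 mg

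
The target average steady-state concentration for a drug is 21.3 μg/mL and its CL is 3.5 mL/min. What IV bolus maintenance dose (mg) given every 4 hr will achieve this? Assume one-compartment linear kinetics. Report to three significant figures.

CL = 3.5 mL/min × 60/1000 = 0.2100 L/h
At steady state, dose per interval replaces the amount cleared in that interval: D/τ = CL·Css.
D = CL × Css × τ = 0.2100 × 21.3 × 4 = 17.89 mg

17.9 mg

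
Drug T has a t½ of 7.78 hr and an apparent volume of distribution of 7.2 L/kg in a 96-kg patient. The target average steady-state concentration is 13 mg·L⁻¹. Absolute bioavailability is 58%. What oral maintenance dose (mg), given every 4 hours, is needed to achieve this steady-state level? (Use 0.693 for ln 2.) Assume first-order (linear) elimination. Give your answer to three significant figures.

Vd(total) = 96 kg × 7.2 L/kg = 691.2 L
CL = ln 2 · Vd / t½ = 0.693 × 691.2 / 7.78 = 61.57 L/h
D = CL × Css × τ / F = 61.57 × 13 × 4 / 0.58 = 5520 mg

5520 mg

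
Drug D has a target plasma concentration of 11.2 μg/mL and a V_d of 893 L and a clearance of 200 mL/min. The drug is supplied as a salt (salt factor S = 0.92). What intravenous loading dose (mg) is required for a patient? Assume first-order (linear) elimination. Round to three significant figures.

10900 mg

The loading dose fills Vd to the target concentration.
LD = Vd × C / S = 893.0 × 11.20 / 0.92 = 10870 mg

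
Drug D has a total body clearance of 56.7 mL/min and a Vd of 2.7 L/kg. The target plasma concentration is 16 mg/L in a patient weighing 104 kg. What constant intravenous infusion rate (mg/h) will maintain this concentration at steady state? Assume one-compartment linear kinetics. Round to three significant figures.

54.4 mg/h

Convert clearance: 56.7 mL/min × 60 min/h ÷ 1000 mL/L = 3.402 L/h
R₀ = 3.402 × 16 = 54.43 mg/h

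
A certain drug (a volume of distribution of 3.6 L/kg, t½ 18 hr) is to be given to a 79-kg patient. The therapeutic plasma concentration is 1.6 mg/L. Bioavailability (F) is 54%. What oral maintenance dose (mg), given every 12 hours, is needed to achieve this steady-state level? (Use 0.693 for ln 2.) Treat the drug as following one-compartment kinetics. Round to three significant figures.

389 mg

Vd = 3.6 L/kg × 79 kg = 284.4 L
k = 0.693/18 = 0.03850 h⁻¹, so CL = k·Vd = 0.03850 × 284.4 = 10.95 L/h
D = CL × Css × τ / F = 10.95 × 1.6 × 12 / 0.54 = 389.3 mg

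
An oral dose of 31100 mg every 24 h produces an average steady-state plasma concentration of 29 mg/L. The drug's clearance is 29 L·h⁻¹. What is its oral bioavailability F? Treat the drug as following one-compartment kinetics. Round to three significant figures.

0.649

F·D/τ = CL·Css at steady state → F = CL·Css·τ / D.
F = 29 × 29 × 24 / 31100 = 0.649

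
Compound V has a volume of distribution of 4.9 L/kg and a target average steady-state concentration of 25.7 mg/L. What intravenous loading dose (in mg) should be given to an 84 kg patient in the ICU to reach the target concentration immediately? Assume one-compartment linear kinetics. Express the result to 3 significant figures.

10600 mg

Total Vd = 4.9 × 84 = 411.6 L
The loading dose fills Vd to the target concentration.
LD = Vd × C = 411.6 × 25.70 = 10580 mg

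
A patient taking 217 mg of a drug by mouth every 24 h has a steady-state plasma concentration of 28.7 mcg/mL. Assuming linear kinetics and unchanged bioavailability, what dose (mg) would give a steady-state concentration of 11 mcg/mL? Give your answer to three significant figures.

83.2 mg

For first-order elimination, Css ∝ F·D/(CL·τ); F and CL are unchanged, so Css ∝ D/τ.
D₂ = D₁ × (Css,target / Css,current) = 217 × 11/28.7 = 83.17 mg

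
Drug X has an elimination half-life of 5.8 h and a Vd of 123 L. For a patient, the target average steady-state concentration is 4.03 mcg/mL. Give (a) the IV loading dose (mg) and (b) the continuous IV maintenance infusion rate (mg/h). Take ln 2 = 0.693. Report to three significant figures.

(a) 496 mg; (b) 59.2 mg/h

LD = Vd × C = 123.0 × 4.03 = 495.7 mg
CL = 0.693 × Vd / t½ = 0.693 × 123.0 / 5.8 = 14.70 L/h
Infusion rate = CL × Css = 14.70 × 4.03 = 59.24 mg/h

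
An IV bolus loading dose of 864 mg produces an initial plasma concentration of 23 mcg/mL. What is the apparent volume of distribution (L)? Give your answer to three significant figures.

Immediately after an IV bolus, C₀ = Dose / Vd, so Vd = Dose / C₀.
Vd = 864 / 23 = 37.57 L

37.6 L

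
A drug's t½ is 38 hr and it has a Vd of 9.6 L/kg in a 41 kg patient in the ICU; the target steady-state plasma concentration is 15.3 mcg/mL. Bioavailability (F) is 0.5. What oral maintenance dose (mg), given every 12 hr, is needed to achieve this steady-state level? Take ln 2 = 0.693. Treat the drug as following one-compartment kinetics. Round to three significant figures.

Vd(total) = 41 kg × 9.6 L/kg = 393.6 L
CL = 0.693 × Vd / t½ = 0.693 × 393.6 / 38 = 7.178 L/h
D = CL × Css × τ / F = 7.178 × 15.3 × 12 / 0.5 = 2636 mg

2640 mg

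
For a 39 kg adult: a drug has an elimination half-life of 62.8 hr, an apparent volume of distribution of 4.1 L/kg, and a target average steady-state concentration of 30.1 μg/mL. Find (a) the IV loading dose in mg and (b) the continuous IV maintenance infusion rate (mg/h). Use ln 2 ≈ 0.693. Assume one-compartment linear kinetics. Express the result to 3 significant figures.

(a) 4810 mg; (b) 53.1 mg/h

Total Vd = 4.1 × 39 = 159.9 L
LD = Vd × C = 159.9 × 30.1 = 4813 mg
CL = 0.693 × Vd / t½ = 0.693 × 159.9 / 62.8 = 1.765 L/h
Infusion rate = CL × Css = 1.765 × 30.1 = 53.13 mg/h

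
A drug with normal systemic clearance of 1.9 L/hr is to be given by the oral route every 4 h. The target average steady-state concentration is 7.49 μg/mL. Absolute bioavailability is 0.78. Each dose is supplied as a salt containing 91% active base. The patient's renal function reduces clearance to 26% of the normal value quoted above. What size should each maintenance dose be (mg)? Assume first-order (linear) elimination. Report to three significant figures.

Patient clearance = 0.26 × 1.900 = 0.4940 L/h
D = CL × Css × τ / F / S = 0.4940 × 7.49 × 4 / 0.78 / 0.91 = 20.85 mg

20.9 mg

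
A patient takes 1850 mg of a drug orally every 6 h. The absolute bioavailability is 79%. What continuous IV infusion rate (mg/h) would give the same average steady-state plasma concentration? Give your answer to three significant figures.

244 mg/h

Equivalent systemic input: infusion rate = F·D/τ.
Rate = 0.79 × 1850 / 6 = 243.6 mg/h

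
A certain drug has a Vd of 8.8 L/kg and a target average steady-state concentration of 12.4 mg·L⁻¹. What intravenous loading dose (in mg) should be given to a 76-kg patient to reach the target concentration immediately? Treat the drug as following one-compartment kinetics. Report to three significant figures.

8290 mg

Vd(total) = 76 kg × 8.8 L/kg = 668.8 L
The loading dose fills Vd to the target concentration.
LD = Vd × C = 668.8 × 12.40 = 8293 mg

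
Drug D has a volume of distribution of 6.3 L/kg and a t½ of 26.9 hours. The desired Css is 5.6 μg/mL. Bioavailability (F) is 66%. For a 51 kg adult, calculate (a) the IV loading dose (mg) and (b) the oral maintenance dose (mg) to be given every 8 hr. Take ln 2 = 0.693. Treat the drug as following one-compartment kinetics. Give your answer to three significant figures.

(a) 1800 mg; (b) 562 mg

Vd = 6.3 L/kg × 51 kg = 321.3 L
LD = Vd × C = 321.3 × 5.6 = 1799 mg
CL = 0.693 × Vd / t½ = 0.693 × 321.3 / 26.9 = 8.277 L/h
D = CL × Css × τ / F = 8.277 × 5.6 × 8 / 0.66 = 561.8 mg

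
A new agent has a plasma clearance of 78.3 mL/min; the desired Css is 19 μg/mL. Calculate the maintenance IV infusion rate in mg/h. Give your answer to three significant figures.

89.3 mg/h

Convert clearance: 78.3 mL/min × 60 min/h ÷ 1000 mL/L = 4.698 L/h
At steady state, infusion rate equals elimination rate: rate in = CL × Css.
Rate = CL × Css = 4.698 × 19 = 89.26 mg/h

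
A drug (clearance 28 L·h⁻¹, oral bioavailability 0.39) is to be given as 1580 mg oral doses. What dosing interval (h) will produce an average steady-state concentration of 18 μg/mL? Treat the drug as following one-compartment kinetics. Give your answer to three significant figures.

F·D/τ = CL·Css → τ = F·D / (CL·Css).
τ = 0.39 × 1580 / (28 × 18) = 1.223 h

1.22 h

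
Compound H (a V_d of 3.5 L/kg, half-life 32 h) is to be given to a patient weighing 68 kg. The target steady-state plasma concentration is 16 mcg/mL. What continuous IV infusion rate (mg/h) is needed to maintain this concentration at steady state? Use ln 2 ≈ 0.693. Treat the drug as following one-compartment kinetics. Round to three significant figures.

82.5 mg/h

Total Vd = 3.5 × 68 = 238.0 L
CL = ln 2 · Vd / t½ = 0.693 × 238.0 / 32 = 5.154 L/h
Infusion rate = CL × Css = 5.154 × 16 = 82.46 mg/h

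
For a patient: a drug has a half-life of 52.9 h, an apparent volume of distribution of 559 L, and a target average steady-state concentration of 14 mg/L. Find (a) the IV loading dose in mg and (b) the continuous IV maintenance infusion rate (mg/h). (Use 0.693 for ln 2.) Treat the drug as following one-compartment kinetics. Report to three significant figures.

LD = Vd × C = 559.0 × 14 = 7826 mg
CL = 0.693 × Vd / t½ = 0.693 × 559.0 / 52.9 = 7.323 L/h
Infusion rate = CL × Css = 7.323 × 14 = 102.5 mg/h

(a) 7830 mg; (b) 103 mg/h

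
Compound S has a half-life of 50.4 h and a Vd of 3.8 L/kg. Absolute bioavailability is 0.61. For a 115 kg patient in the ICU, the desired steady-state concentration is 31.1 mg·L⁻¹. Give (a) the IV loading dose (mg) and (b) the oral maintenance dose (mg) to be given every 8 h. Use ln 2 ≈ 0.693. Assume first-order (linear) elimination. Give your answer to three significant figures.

Vd = 3.8 L/kg × 115 kg = 437.0 L
LD = Vd × C = 437.0 × 31.1 = 13590 mg
CL = 0.693 × Vd / t½ = 0.693 × 437.0 / 50.4 = 6.009 L/h
D = CL × Css × τ / F = 6.009 × 31.1 × 8 / 0.61 = 2451 mg

(a) 13600 mg; (b) 2450 mg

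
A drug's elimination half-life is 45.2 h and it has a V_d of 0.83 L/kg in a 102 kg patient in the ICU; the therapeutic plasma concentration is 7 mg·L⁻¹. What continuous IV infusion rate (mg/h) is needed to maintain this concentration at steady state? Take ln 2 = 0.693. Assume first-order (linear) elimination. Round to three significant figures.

Vd(total) = 102 kg × 0.83 L/kg = 84.66 L
CL = ln 2 · Vd / t½ = 0.693 × 84.66 / 45.2 = 1.298 L/h
Infusion rate = CL × Css = 1.298 × 7 = 9.086 mg/h

9.09 mg/h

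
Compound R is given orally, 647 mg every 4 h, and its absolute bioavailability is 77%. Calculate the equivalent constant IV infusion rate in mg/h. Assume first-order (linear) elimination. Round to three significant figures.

125 mg/h

Equivalent systemic input: infusion rate = F·D/τ.
Rate = 0.77 × 647 / 4 = 124.5 mg/h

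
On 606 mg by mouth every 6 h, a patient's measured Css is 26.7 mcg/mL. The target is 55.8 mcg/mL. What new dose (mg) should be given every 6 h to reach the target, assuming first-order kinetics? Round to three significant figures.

1270 mg

For first-order elimination, Css ∝ F·D/(CL·τ); F and CL are unchanged, so Css ∝ D/τ.
D₂ = D₁ × (Css,target / Css,current) = 606 × 55.8/26.7 = 1266 mg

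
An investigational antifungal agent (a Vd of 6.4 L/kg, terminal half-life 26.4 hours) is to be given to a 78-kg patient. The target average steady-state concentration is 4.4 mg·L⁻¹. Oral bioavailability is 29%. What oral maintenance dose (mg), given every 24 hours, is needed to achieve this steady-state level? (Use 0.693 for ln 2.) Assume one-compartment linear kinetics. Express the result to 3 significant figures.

4770 mg

Total Vd = 6.4 × 78 = 499.2 L
CL = ln 2 · Vd / t½ = 0.693 × 499.2 / 26.4 = 13.10 L/h
D = CL × Css × τ / F = 13.10 × 4.4 × 24 / 0.29 = 4770 mg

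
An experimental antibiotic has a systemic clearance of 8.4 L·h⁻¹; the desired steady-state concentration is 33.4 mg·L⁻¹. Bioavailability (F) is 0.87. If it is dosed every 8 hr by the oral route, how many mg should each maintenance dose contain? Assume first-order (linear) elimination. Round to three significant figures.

At steady state, dose per interval replaces the amount cleared in that interval: F·D/τ = CL·Css.
D = CL × Css × τ / F = 8.400 × 33.4 × 8 / 0.87 = 2580 mg

2580 mg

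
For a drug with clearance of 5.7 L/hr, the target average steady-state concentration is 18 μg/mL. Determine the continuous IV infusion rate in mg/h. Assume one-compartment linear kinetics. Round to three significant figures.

103 mg/h

Rate = CL × Css = 5.700 × 18 = 102.6 mg/h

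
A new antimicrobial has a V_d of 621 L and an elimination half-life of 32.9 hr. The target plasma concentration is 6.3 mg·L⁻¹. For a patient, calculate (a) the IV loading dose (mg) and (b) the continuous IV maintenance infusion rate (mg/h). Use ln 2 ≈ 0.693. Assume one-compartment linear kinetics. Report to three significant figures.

(a) 3910 mg; (b) 82.4 mg/h

LD = Vd × C = 621.0 × 6.3 = 3912 mg
CL = 0.693 × Vd / t½ = 0.693 × 621.0 / 32.9 = 13.08 L/h
Infusion rate = CL × Css = 13.08 × 6.3 = 82.40 mg/h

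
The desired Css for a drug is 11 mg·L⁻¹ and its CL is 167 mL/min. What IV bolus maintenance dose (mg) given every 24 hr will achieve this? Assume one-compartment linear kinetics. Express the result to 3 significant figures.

2650 mg

CL = 167 mL/min = 167 × 0.06 = 10.02 L/h
D = CL × Css × τ = 10.02 × 11 × 24 = 2645 mg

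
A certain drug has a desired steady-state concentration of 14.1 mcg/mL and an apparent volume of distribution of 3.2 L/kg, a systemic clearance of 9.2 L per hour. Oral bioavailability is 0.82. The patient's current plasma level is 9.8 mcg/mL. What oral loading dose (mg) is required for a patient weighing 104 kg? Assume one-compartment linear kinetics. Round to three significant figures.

1750 mg

Vd(total) = 104 kg × 3.2 L/kg = 332.8 L
The loading dose fills Vd to the target concentration.
Concentration deficit ΔC = 14.1 − 9.8 = 4.300 mg/L
LD = Vd × ΔC / F = 332.8 × 4.300 / 0.82 = 1745 mg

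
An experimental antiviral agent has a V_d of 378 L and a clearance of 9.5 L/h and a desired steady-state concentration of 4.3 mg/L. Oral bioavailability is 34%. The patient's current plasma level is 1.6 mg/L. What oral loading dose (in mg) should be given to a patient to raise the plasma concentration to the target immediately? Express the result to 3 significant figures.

3000 mg

Loading dose depends on Vd (not clearance): it fills the distribution volume.
Concentration deficit ΔC = 4.3 − 1.6 = 2.700 mg/L
LD = Vd × ΔC / F = 378.0 × 2.700 / 0.34 = 3002 mg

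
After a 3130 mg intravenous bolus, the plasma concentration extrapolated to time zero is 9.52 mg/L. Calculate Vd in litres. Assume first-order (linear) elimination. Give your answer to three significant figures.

Immediately after an IV bolus, C₀ = Dose / Vd, so Vd = Dose / C₀.
Vd = 3130 / 9.52 = 328.8 L

329 L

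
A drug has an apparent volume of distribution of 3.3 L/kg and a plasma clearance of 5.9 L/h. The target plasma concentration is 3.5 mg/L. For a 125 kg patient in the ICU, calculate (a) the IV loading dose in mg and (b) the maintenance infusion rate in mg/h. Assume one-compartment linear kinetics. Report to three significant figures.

(a) 1440 mg; (b) 20.7 mg/h

Vd(total) = 125 kg × 3.3 L/kg = 412.5 L
LD = Vd · C_target = 412.5 × 3.5 = 1444 mg
Infusion rate = 5.900 L/h × 3.5 mg/L = 20.65 mg/h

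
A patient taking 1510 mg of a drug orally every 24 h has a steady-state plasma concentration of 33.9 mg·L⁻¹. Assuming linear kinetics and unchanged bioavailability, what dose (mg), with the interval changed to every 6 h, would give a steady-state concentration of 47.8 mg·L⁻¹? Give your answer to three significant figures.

For first-order elimination, Css ∝ F·D/(CL·τ); F and CL are unchanged, so Css ∝ D/τ.
D₂ = D₁ × (Css,target / Css,current) × (τ₂/τ₁) = 1510 × (47.8/33.9) × (6/24) = 532.3 mg

532 mg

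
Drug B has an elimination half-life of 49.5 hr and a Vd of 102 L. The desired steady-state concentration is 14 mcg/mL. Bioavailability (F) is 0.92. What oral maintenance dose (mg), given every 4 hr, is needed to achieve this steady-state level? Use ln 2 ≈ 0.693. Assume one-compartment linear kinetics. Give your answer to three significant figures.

86.9 mg

CL = 0.693 × Vd / t½ = 0.693 × 102.0 / 49.5 = 1.428 L/h
D = CL × Css × τ / F = 1.428 × 14 × 4 / 0.92 = 86.92 mg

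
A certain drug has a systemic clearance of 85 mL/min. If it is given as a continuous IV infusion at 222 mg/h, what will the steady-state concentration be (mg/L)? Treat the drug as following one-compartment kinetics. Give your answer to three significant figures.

43.5 mg/L

CL = 85 mL/min × 60/1000 = 5.100 L/h
Css = rate / CL = 222 / 5.100 = 43.53 mg/L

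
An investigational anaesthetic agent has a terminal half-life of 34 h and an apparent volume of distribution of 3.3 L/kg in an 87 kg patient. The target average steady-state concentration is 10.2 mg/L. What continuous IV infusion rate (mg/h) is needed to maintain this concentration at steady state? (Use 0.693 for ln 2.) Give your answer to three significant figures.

59.7 mg/h

Vd(total) = 87 kg × 3.3 L/kg = 287.1 L
CL = ln 2 · Vd / t½ = 0.693 × 287.1 / 34 = 5.852 L/h
Infusion rate = CL × Css = 5.852 × 10.2 = 59.69 mg/h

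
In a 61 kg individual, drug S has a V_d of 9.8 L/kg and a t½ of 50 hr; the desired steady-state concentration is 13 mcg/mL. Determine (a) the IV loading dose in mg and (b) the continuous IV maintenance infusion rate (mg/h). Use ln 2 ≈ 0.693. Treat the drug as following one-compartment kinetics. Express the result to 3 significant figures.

Total Vd = 9.8 × 61 = 597.8 L
LD = Vd × C = 597.8 × 13 = 7771 mg
CL = 0.693 × Vd / t½ = 0.693 × 597.8 / 50 = 8.286 L/h
Infusion rate = CL × Css = 8.286 × 13 = 107.7 mg/h

(a) 7770 mg; (b) 108 mg/h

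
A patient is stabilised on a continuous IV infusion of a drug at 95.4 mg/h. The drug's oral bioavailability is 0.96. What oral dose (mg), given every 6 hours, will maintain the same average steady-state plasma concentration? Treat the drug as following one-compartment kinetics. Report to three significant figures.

596 mg

To maintain the same Css, the systemic dosing rate must be unchanged: F·D/τ = infusion rate.
D = rate × τ / F = 95.4 × 6 / 0.96 = 596.3 mg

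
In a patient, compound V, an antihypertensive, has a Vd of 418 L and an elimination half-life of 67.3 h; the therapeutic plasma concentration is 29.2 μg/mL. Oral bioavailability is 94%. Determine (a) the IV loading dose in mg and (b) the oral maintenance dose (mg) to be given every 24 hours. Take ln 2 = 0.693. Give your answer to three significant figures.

(a) 12200 mg; (b) 3210 mg

LD = Vd × C = 418.0 × 29.2 = 12210 mg
CL = 0.693 × Vd / t½ = 0.693 × 418.0 / 67.3 = 4.304 L/h
D = CL × Css × τ / F = 4.304 × 29.2 × 24 / 0.94 = 3209 mg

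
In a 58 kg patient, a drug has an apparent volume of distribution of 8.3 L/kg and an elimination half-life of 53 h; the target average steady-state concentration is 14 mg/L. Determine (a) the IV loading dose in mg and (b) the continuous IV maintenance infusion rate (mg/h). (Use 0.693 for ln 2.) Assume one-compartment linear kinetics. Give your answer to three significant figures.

(a) 6740 mg; (b) 88.1 mg/h

Total Vd = 8.3 × 58 = 481.4 L
LD = Vd × C = 481.4 × 14 = 6740 mg
CL = 0.693 × Vd / t½ = 0.693 × 481.4 / 53 = 6.295 L/h
Infusion rate = CL × Css = 6.295 × 14 = 88.13 mg/h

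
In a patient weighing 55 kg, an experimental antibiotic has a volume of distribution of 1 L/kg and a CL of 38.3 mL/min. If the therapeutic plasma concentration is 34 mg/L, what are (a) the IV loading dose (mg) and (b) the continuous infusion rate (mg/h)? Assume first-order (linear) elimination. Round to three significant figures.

(a) 1870 mg; (b) 78.1 mg/h

Vd(total) = 55 kg × 1 L/kg = 55.00 L
Loading: fill Vd to C_target → 55.00 L × 34 mg/L = 1870 mg
CL = 38.3 mL/min × 60/1000 = 2.298 L/h
Maintenance: replace elimination → rate = CL × Css = 2.298 × 34 = 78.13 mg/h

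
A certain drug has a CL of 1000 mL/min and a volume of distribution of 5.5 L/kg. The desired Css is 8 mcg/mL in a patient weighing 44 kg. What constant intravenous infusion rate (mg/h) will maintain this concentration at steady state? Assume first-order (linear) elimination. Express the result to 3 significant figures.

CL = 1000 mL/min = 1000 × 0.06 = 60.00 L/h
R₀ = 60.00 × 8 = 480.0 mg/h

480 mg/h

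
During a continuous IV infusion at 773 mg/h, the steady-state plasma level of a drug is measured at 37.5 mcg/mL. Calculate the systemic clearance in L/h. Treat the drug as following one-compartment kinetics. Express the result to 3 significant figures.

20.6 L/h

At steady state, infusion rate = CL × Css, so CL = rate / Css.
CL = 773 / 37.5 = 20.61 L/h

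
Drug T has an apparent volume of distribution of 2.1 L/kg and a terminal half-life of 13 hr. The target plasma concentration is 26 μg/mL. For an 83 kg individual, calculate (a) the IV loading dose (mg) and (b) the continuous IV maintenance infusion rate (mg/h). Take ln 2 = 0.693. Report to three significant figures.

(a) 4530 mg; (b) 242 mg/h

Vd(total) = 83 kg × 2.1 L/kg = 174.3 L
LD = Vd × C = 174.3 × 26 = 4532 mg
CL = 0.693 × Vd / t½ = 0.693 × 174.3 / 13 = 9.292 L/h
Infusion rate = CL × Css = 9.292 × 26 = 241.6 mg/h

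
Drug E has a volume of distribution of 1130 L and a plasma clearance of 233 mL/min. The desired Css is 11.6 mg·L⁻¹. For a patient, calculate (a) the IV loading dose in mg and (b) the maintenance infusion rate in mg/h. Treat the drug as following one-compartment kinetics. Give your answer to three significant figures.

(a) 13100 mg; (b) 162 mg/h

LD = Vd · C_target = 1130 × 11.6 = 13110 mg
CL = 233 mL/min × 60/1000 = 13.98 L/h
Maintenance: replace elimination → rate = CL × Css = 13.98 × 11.6 = 162.2 mg/h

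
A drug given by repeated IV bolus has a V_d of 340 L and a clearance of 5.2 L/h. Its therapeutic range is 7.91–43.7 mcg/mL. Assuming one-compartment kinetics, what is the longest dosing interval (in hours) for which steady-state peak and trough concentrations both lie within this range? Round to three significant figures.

k = CL / Vd = 5.200 / 340.0 = 0.01529 h⁻¹
Between IV bolus doses, concentration decays as C = C₀·e^(−kτ), so C_peak/C_trough = e^(kτ).
τ_max = ln(C_peak/C_trough) / k = ln(43.7/7.91) / 0.01529 = 1.709 / 0.01529 = 111.8 h

112 h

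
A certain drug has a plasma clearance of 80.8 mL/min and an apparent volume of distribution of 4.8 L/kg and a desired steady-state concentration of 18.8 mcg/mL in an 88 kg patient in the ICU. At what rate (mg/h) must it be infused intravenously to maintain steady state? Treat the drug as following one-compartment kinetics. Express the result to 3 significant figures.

Convert clearance: 80.8 mL/min × 60 min/h ÷ 1000 mL/L = 4.848 L/h
Infusion rate = CL · Css = 4.848 L/h × 18.8 mg/L = 91.14 mg/h

91.1 mg/h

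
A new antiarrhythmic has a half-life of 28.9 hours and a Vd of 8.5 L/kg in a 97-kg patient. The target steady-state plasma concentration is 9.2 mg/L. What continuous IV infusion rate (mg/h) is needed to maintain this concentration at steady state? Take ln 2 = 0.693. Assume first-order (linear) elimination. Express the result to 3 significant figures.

182 mg/h

Vd(total) = 97 kg × 8.5 L/kg = 824.5 L
CL = ln 2 · Vd / t½ = 0.693 × 824.5 / 28.9 = 19.77 L/h
Infusion rate = CL × Css = 19.77 × 9.2 = 181.9 mg/h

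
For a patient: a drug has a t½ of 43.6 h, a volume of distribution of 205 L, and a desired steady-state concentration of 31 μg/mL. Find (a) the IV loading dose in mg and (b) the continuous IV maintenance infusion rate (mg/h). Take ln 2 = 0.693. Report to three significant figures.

LD = Vd × C = 205.0 × 31 = 6355 mg
CL = 0.693 × Vd / t½ = 0.693 × 205.0 / 43.6 = 3.258 L/h
Infusion rate = CL × Css = 3.258 × 31 = 101.0 mg/h

(a) 6360 mg; (b) 101 mg/h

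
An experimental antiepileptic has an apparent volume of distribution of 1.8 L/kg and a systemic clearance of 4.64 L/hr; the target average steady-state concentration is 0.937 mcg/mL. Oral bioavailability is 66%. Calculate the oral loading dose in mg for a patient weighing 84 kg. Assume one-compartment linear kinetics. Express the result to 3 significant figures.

Total Vd = 1.8 × 84 = 151.2 L
Loading dose depends on Vd (not clearance): it fills the distribution volume.
LD = Vd × C / F = 151.2 × 0.9370 / 0.66 = 214.7 mg

215 mg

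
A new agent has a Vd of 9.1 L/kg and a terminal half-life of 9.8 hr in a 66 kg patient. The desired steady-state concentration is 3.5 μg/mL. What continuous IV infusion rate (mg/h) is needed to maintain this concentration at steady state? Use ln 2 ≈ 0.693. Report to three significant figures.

149 mg/h

Total Vd = 9.1 × 66 = 600.6 L
CL = ln 2 · Vd / t½ = 0.693 × 600.6 / 9.8 = 42.47 L/h
Infusion rate = CL × Css = 42.47 × 3.5 = 148.6 mg/h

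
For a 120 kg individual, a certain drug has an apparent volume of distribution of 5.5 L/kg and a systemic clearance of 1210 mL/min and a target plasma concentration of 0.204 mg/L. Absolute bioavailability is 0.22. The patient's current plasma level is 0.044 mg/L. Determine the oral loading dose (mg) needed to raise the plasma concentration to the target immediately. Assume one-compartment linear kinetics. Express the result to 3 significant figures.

480 mg

Total Vd = 5.5 × 120 = 660.0 L
Concentration deficit ΔC = 0.204 − 0.044 = 0.1600 mg/L
LD = Vd × ΔC / F = 660.0 × 0.1600 / 0.22 = 480.0 mg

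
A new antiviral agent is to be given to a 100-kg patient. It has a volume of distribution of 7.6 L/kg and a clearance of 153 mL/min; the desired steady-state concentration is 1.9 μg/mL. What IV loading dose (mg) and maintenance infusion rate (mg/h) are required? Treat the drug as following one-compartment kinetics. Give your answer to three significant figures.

(a) 1440 mg; (b) 17.4 mg/h

Total Vd = 7.6 × 100 = 760.0 L
LD = Vd · C_target = 760.0 × 1.9 = 1444 mg
Convert clearance: 153 mL/min × 60 min/h ÷ 1000 mL/L = 9.180 L/h
Maintenance: replace elimination → rate = CL × Css = 9.180 × 1.9 = 17.44 mg/h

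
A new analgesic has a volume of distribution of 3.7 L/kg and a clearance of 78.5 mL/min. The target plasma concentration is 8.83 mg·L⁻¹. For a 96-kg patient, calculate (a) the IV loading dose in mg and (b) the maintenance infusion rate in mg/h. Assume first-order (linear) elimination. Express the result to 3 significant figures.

Vd = 3.7 L/kg × 96 kg = 355.2 L
Loading dose = Vd × C = 355.2 × 8.83 = 3136 mg
CL = 78.5 mL/min × 60/1000 = 4.710 L/h
Maintenance: replace elimination → rate = CL × Css = 4.710 × 8.83 = 41.59 mg/h

(a) 3140 mg; (b) 41.6 mg/h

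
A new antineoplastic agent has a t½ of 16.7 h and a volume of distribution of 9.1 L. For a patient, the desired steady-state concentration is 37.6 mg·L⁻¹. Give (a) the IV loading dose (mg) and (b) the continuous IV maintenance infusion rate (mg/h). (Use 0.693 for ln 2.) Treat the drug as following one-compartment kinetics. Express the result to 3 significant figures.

LD = Vd × C = 9.100 × 37.6 = 342.2 mg
CL = 0.693 × Vd / t½ = 0.693 × 9.100 / 16.7 = 0.3776 L/h
Infusion rate = CL × Css = 0.3776 × 37.6 = 14.20 mg/h

(a) 342 mg; (b) 14.2 mg/h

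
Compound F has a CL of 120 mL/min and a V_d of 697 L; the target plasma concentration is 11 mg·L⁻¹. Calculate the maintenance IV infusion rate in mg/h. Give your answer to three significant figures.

CL = 120 mL/min = 120 × 0.06 = 7.200 L/h
R₀ = 7.200 × 11 = 79.20 mg/h

79.2 mg/h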